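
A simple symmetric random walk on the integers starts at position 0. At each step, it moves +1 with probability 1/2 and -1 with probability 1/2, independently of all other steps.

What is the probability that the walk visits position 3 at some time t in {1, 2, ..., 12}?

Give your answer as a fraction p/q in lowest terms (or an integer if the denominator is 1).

Answer: 397/1024

Derivation:
Count via complement. Let g(t,s) = #length-t paths at position s with S_1..S_t all ≠ 3.
g(t,s) = g(t-1,s-1) + g(t-1,s+1) for s ≠ 3; g(t,3) = 0.
t=0: g(0,0)=1
t=1: g(1,-1)=1 g(1,1)=1
t=2: g(2,-2)=1 g(2,0)=2 g(2,2)=1
t=3: g(3,-3)=1 g(3,-1)=3 g(3,1)=3
t=4: g(4,-4)=1 g(4,-2)=4 g(4,0)=6 g(4,2)=3
t=5: g(5,-5)=1 g(5,-3)=5 g(5,-1)=10 g(5,1)=9
t=6: g(6,-6)=1 g(6,-4)=6 g(6,-2)=15 g(6,0)=19 g(6,2)=9
t=7: g(7,-7)=1 g(7,-5)=7 g(7,-3)=21 g(7,-1)=34 g(7,1)=28
t=8: g(8,-8)=1 g(8,-6)=8 g(8,-4)=28 g(8,-2)=55 g(8,0)=62 g(8,2)=28
t=9: g(9,-9)=1 g(9,-7)=9 g(9,-5)=36 g(9,-3)=83 g(9,-1)=117 g(9,1)=90
t=10: g(10,-10)=1 g(10,-8)=10 g(10,-6)=45 g(10,-4)=119 g(10,-2)=200 g(10,0)=207 g(10,2)=90
t=11: g(11,-11)=1 g(11,-9)=11 g(11,-7)=55 g(11,-5)=164 g(11,-3)=319 g(11,-1)=407 g(11,1)=297
t=12: g(12,-12)=1 g(12,-10)=12 g(12,-8)=66 g(12,-6)=219 g(12,-4)=483 g(12,-2)=726 g(12,0)=704 g(12,2)=297
Paths never hitting 3: Σ_s g(12,s) = 2508
Paths hitting 3: 2^12 - 2508 = 1588
P = 1588/4096 = 397/1024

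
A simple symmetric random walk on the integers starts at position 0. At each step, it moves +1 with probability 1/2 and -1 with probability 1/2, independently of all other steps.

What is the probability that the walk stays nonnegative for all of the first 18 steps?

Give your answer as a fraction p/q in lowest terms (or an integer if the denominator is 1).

Let f(t,s) = #length-t paths at position s with S_1..S_t all ≥ 0.
f(t,s) = f(t-1,s-1) + f(t-1,s+1) for s ≥ 0; f(t,s) = 0 for s < 0.
t=0: f(0,0)=1
t=1: f(1,1)=1
t=2: f(2,0)=1 f(2,2)=1
t=3: f(3,1)=2 f(3,3)=1
t=4: f(4,0)=2 f(4,2)=3 f(4,4)=1
t=5: f(5,1)=5 f(5,3)=4 f(5,5)=1
t=6: f(6,0)=5 f(6,2)=9 f(6,4)=5 f(6,6)=1
t=7: f(7,1)=14 f(7,3)=14 f(7,5)=6 f(7,7)=1
t=8: f(8,0)=14 f(8,2)=28 f(8,4)=20 f(8,6)=7 f(8,8)=1
t=9: f(9,1)=42 f(9,3)=48 f(9,5)=27 f(9,7)=8 f(9,9)=1
t=10: f(10,0)=42 f(10,2)=90 f(10,4)=75 f(10,6)=35 f(10,8)=9 f(10,10)=1
t=11: f(11,1)=132 f(11,3)=165 f(11,5)=110 f(11,7)=44 f(11,9)=10 f(11,11)=1
t=12: f(12,0)=132 f(12,2)=297 f(12,4)=275 f(12,6)=154 f(12,8)=54 f(12,10)=11 f(12,12)=1
t=13: f(13,1)=429 f(13,3)=572 f(13,5)=429 f(13,7)=208 f(13,9)=65 f(13,11)=12 f(13,13)=1
t=14: f(14,0)=429 f(14,2)=1001 f(14,4)=1001 f(14,6)=637 f(14,8)=273 f(14,10)=77 f(14,12)=13 f(14,14)=1
t=15: f(15,1)=1430 f(15,3)=2002 f(15,5)=1638 f(15,7)=910 f(15,9)=350 f(15,11)=90 f(15,13)=14 f(15,15)=1
t=16: f(16,0)=1430 f(16,2)=3432 f(16,4)=3640 f(16,6)=2548 f(16,8)=1260 f(16,10)=440 f(16,12)=104 f(16,14)=15 f(16,16)=1
t=17: f(17,1)=4862 f(17,3)=7072 f(17,5)=6188 f(17,7)=3808 f(17,9)=1700 f(17,11)=544 f(17,13)=119 f(17,15)=16 f(17,17)=1
t=18: f(18,0)=4862 f(18,2)=11934 f(18,4)=13260 f(18,6)=9996 f(18,8)=5508 f(18,10)=2244 f(18,12)=663 f(18,14)=135 f(18,16)=17 f(18,18)=1
Σ_s f(18,s) = 48620
P = 48620/262144 = 12155/65536

Answer: 12155/65536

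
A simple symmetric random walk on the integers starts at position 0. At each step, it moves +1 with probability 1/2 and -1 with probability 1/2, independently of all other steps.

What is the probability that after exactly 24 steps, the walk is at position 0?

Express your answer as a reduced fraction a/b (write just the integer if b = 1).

Answer: 676039/4194304

Derivation:
To return to 0 after 24 steps: need exactly 12 steps of +1 and 12 of -1.
Favorable paths: C(24,12) = 2704156
Total paths: 2^24 = 16777216
P = 2704156/16777216 = 676039/4194304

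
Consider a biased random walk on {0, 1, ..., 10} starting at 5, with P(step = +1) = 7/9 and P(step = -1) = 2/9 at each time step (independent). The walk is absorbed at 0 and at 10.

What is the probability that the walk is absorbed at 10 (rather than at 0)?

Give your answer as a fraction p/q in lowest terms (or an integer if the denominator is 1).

Biased walk: p = 7/9, q = 2/9, r = q/p = 2/7
Gambler's ruin: P(hit 10 before 0 | start at 5) = (1 - r^a)/(1 - r^N)
r^5 = 32/16807; r^10 = 1024/282475249
P = (1 - 32/16807) / (1 - 1024/282475249) = 16775/16807 / 282474225/282475249 = 16807/16839

Answer: 16807/16839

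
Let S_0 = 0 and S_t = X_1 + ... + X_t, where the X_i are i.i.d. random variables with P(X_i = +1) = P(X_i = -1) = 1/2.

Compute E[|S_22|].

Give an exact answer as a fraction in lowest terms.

Answer: 969969/262144

Derivation:
S_22 takes values m ≡ 0 (mod 2) with |m| ≤ 22; P(S_22=m) = C(22,(22+m)/2)/2^22.
Total paths: 2^22 = 4194304
Distribution: P(S=-22)=1/4194304, P(S=-20)=22/4194304, P(S=-18)=231/4194304, P(S=-16)=1540/4194304, P(S=-14)=7315/4194304, P(S=-12)=26334/4194304, P(S=-10)=74613/4194304, P(S=-8)=170544/4194304, P(S=-6)=319770/4194304, P(S=-4)=497420/4194304, P(S=-2)=646646/4194304, P(S=0)=705432/4194304, P(S=2)=646646/4194304, P(S=4)=497420/4194304, P(S=6)=319770/4194304, P(S=8)=170544/4194304, P(S=10)=74613/4194304, P(S=12)=26334/4194304, P(S=14)=7315/4194304, P(S=16)=1540/4194304, P(S=18)=231/4194304, P(S=20)=22/4194304, P(S=22)=1/4194304
E[|S_22|] = Σ_m |m|·P(S_22=m) = 15519504/4194304 = 969969/262144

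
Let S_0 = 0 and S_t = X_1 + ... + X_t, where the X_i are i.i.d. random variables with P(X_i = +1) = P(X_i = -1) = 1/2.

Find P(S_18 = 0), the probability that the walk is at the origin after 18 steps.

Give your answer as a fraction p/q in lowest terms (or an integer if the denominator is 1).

To return to 0 after 18 steps: need exactly 9 steps of +1 and 9 of -1.
Favorable paths: C(18,9) = 48620
Total paths: 2^18 = 262144
P = 48620/262144 = 12155/65536

Answer: 12155/65536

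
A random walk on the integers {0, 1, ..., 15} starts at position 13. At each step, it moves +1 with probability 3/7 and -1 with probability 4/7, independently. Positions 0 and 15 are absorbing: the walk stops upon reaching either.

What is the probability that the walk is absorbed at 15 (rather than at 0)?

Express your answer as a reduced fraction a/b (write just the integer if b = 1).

Biased walk: p = 3/7, q = 4/7, r = q/p = 4/3
Gambler's ruin: P(hit 15 before 0 | start at 13) = (1 - r^a)/(1 - r^N)
r^13 = 67108864/1594323; r^15 = 1073741824/14348907
P = (1 - 67108864/1594323) / (1 - 1073741824/14348907) = -65514541/1594323 / -1059392917/14348907 = 589630869/1059392917

Answer: 589630869/1059392917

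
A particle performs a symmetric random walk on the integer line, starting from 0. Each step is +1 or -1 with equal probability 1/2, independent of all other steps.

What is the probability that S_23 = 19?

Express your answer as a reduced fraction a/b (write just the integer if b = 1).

Answer: 253/8388608

Derivation:
To reach position 19 after 23 steps: need 21 steps of +1 and 2 of -1.
Favorable paths: C(23,21) = 253
Total paths: 2^23 = 8388608
P = 253/8388608 = 253/8388608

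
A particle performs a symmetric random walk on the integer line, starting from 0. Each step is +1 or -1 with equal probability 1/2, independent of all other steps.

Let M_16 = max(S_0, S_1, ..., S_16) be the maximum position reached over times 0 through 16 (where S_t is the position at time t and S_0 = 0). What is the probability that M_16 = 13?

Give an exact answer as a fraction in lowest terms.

Answer: 1/4096

Derivation:
Let M_16 = max(S_0,...,S_16). Use the reflection principle: for j ≥ 1, #{paths with M_16 ≥ j} = #{S_16 ≥ j} + #{S_16 ≥ j+1}.
By reflection, #{M_16 ≥ 13} = #{S_16 ≥ 13} + #{S_16 ≥ 14} = 17 + 17 = 34.
#{M_16 ≥ 14} = #{S_16 ≥ 14} + #{S_16 ≥ 15} = 17 + 1 = 18.
#{M_16 = 13} = 34 - 18 = 16.
P(M_16 = 13) = 16/65536 = 1/4096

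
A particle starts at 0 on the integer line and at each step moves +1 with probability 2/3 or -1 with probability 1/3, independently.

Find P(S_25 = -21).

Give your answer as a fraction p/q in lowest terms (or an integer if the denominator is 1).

To reach position -21 after 25 steps: need 2 steps of +1 and 23 steps of -1.
Number of such sequences: C(25,2) = 300
Each has probability (2/3)^2 · (1/3)^23 = 4/847288609443
P = 300 · 4/847288609443 = 400/282429536481

Answer: 400/282429536481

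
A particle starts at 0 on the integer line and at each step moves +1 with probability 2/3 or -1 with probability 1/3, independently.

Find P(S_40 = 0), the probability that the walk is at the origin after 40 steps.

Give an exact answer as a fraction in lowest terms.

Answer: 16060284644884480/1350851717672992089

Derivation:
To be at 0 after 40 steps: need exactly 20 steps of +1 and 20 of -1.
Number of such sequences: C(40,20) = 137846528820
Each has probability (2/3)^20 · (1/3)^20 = 1048576/12157665459056928801
P = 137846528820 · 1048576/12157665459056928801 = 16060284644884480/1350851717672992089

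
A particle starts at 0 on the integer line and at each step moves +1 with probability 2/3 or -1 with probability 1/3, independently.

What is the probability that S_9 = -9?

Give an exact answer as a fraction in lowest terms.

Answer: 1/19683

Derivation:
To reach position -9 after 9 steps: need 0 steps of +1 and 9 steps of -1.
Number of such sequences: C(9,0) = 1
Each has probability (2/3)^0 · (1/3)^9 = 1/19683
P = 1 · 1/19683 = 1/19683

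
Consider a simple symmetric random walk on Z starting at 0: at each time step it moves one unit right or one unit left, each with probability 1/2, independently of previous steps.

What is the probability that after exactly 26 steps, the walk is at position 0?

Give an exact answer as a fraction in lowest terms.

To return to 0 after 26 steps: need exactly 13 steps of +1 and 13 of -1.
Favorable paths: C(26,13) = 10400600
Total paths: 2^26 = 67108864
P = 10400600/67108864 = 1300075/8388608

Answer: 1300075/8388608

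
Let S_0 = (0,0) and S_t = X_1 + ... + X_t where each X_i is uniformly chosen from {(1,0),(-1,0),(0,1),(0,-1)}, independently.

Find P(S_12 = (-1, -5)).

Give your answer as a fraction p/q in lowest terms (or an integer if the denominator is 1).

Let h be the number of horizontal steps (so 12-h are vertical). To end at (-1,-5) need (h-1)/2 right-steps and ((12-h)-5)/2 up-steps.
Sum over h with 1 ≤ h ≤ 7, h ≡ 1 (mod 2), 12-h ≡ 1 (mod 2):
h=1: C(12,1)·C(1,0)·C(11,3) = 12·1·165 = 1980
h=3: C(12,3)·C(3,1)·C(9,2) = 220·3·36 = 23760
h=5: C(12,5)·C(5,2)·C(7,1) = 792·10·7 = 55440
h=7: C(12,7)·C(7,3)·C(5,0) = 792·35·1 = 27720
Total favorable: 108900
Total paths: 4^12 = 16777216
P = 108900/16777216 = 27225/4194304

Answer: 27225/4194304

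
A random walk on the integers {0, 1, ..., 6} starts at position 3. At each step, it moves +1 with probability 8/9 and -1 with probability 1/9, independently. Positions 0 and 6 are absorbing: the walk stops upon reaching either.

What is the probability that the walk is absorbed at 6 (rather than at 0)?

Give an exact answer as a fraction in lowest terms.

Answer: 512/513

Derivation:
Biased walk: p = 8/9, q = 1/9, r = q/p = 1/8
Gambler's ruin: P(hit 6 before 0 | start at 3) = (1 - r^a)/(1 - r^N)
r^3 = 1/512; r^6 = 1/262144
P = (1 - 1/512) / (1 - 1/262144) = 511/512 / 262143/262144 = 512/513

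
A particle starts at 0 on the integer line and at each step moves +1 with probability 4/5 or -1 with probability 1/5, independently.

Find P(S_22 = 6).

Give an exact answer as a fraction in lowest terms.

Answer: 17167521153024/476837158203125

Derivation:
To reach position 6 after 22 steps: need 14 steps of +1 and 8 steps of -1.
Number of such sequences: C(22,14) = 319770
Each has probability (4/5)^14 · (1/5)^8 = 268435456/2384185791015625
P = 319770 · 268435456/2384185791015625 = 17167521153024/476837158203125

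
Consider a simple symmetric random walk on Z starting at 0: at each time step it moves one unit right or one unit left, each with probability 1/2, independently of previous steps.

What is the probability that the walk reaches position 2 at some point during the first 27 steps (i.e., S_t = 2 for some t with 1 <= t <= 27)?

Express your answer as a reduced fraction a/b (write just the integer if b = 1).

Answer: 11762641/16777216

Derivation:
Count via complement. Let g(t,s) = #length-t paths at position s with S_1..S_t all ≠ 2.
g(t,s) = g(t-1,s-1) + g(t-1,s+1) for s ≠ 2; g(t,2) = 0.
t=0: g(0,0)=1
t=1: g(1,-1)=1 g(1,1)=1
t=2: g(2,-2)=1 g(2,0)=2
t=3: g(3,-3)=1 g(3,-1)=3 g(3,1)=2
t=4: g(4,-4)=1 g(4,-2)=4 g(4,0)=5
t=5: g(5,-5)=1 g(5,-3)=5 g(5,-1)=9 g(5,1)=5
t=6: g(6,-6)=1 g(6,-4)=6 g(6,-2)=14 g(6,0)=14
t=7: g(7,-7)=1 g(7,-5)=7 g(7,-3)=20 g(7,-1)=28 g(7,1)=14
t=8: g(8,-8)=1 g(8,-6)=8 g(8,-4)=27 g(8,-2)=48 g(8,0)=42
t=9: g(9,-9)=1 g(9,-7)=9 g(9,-5)=35 g(9,-3)=75 g(9,-1)=90 g(9,1)=42
t=10: g(10,-10)=1 g(10,-8)=10 g(10,-6)=44 g(10,-4)=110 g(10,-2)=165 g(10,0)=132
t=11: g(11,-11)=1 g(11,-9)=11 g(11,-7)=54 g(11,-5)=154 g(11,-3)=275 g(11,-1)=297 g(11,1)=132
t=12: g(12,-12)=1 g(12,-10)=12 g(12,-8)=65 g(12,-6)=208 g(12,-4)=429 g(12,-2)=572 g(12,0)=429
t=13: g(13,-13)=1 g(13,-11)=13 g(13,-9)=77 g(13,-7)=273 g(13,-5)=637 g(13,-3)=1001 g(13,-1)=1001 g(13,1)=429
t=14: g(14,-14)=1 g(14,-12)=14 g(14,-10)=90 g(14,-8)=350 g(14,-6)=910 g(14,-4)=1638 g(14,-2)=2002 g(14,0)=1430
t=15: g(15,-15)=1 g(15,-13)=15 g(15,-11)=104 g(15,-9)=440 g(15,-7)=1260 g(15,-5)=2548 g(15,-3)=3640 g(15,-1)=3432 g(15,1)=1430
t=16: g(16,-16)=1 g(16,-14)=16 g(16,-12)=119 g(16,-10)=544 g(16,-8)=1700 g(16,-6)=3808 g(16,-4)=6188 g(16,-2)=7072 g(16,0)=4862
t=17: g(17,-17)=1 g(17,-15)=17 g(17,-13)=135 g(17,-11)=663 g(17,-9)=2244 g(17,-7)=5508 g(17,-5)=9996 g(17,-3)=13260 g(17,-1)=11934 g(17,1)=4862
t=18: g(18,-18)=1 g(18,-16)=18 g(18,-14)=152 g(18,-12)=798 g(18,-10)=2907 g(18,-8)=7752 g(18,-6)=15504 g(18,-4)=23256 g(18,-2)=25194 g(18,0)=16796
t=19: g(19,-19)=1 g(19,-17)=19 g(19,-15)=170 g(19,-13)=950 g(19,-11)=3705 g(19,-9)=10659 g(19,-7)=23256 g(19,-5)=38760 g(19,-3)=48450 g(19,-1)=41990 g(19,1)=16796
t=20: g(20,-20)=1 g(20,-18)=20 g(20,-16)=189 g(20,-14)=1120 g(20,-12)=4655 g(20,-10)=14364 g(20,-8)=33915 g(20,-6)=62016 g(20,-4)=87210 g(20,-2)=90440 g(20,0)=58786
t=21: g(21,-21)=1 g(21,-19)=21 g(21,-17)=209 g(21,-15)=1309 g(21,-13)=5775 g(21,-11)=19019 g(21,-9)=48279 g(21,-7)=95931 g(21,-5)=149226 g(21,-3)=177650 g(21,-1)=149226 g(21,1)=58786
t=22: g(22,-22)=1 g(22,-20)=22 g(22,-18)=230 g(22,-16)=1518 g(22,-14)=7084 g(22,-12)=24794 g(22,-10)=67298 g(22,-8)=144210 g(22,-6)=245157 g(22,-4)=326876 g(22,-2)=326876 g(22,0)=208012
t=23: g(23,-23)=1 g(23,-21)=23 g(23,-19)=252 g(23,-17)=1748 g(23,-15)=8602 g(23,-13)=31878 g(23,-11)=92092 g(23,-9)=211508 g(23,-7)=389367 g(23,-5)=572033 g(23,-3)=653752 g(23,-1)=534888 g(23,1)=208012
t=24: g(24,-24)=1 g(24,-22)=24 g(24,-20)=275 g(24,-18)=2000 g(24,-16)=10350 g(24,-14)=40480 g(24,-12)=123970 g(24,-10)=303600 g(24,-8)=600875 g(24,-6)=961400 g(24,-4)=1225785 g(24,-2)=1188640 g(24,0)=742900
t=25: g(25,-25)=1 g(25,-23)=25 g(25,-21)=299 g(25,-19)=2275 g(25,-17)=12350 g(25,-15)=50830 g(25,-13)=164450 g(25,-11)=427570 g(25,-9)=904475 g(25,-7)=1562275 g(25,-5)=2187185 g(25,-3)=2414425 g(25,-1)=1931540 g(25,1)=742900
t=26: g(26,-26)=1 g(26,-24)=26 g(26,-22)=324 g(26,-20)=2574 g(26,-18)=14625 g(26,-16)=63180 g(26,-14)=215280 g(26,-12)=592020 g(26,-10)=1332045 g(26,-8)=2466750 g(26,-6)=3749460 g(26,-4)=4601610 g(26,-2)=4345965 g(26,0)=2674440
t=27: g(27,-27)=1 g(27,-25)=27 g(27,-23)=350 g(27,-21)=2898 g(27,-19)=17199 g(27,-17)=77805 g(27,-15)=278460 g(27,-13)=807300 g(27,-11)=1924065 g(27,-9)=3798795 g(27,-7)=6216210 g(27,-5)=8351070 g(27,-3)=8947575 g(27,-1)=7020405 g(27,1)=2674440
Paths never hitting 2: Σ_s g(27,s) = 40116600
Paths hitting 2: 2^27 - 40116600 = 94101128
P = 94101128/134217728 = 11762641/16777216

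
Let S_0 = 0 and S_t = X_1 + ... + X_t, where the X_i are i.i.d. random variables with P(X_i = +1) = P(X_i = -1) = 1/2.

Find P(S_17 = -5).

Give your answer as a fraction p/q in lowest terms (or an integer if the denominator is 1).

To reach position -5 after 17 steps: need 6 steps of +1 and 11 of -1.
Favorable paths: C(17,6) = 12376
Total paths: 2^17 = 131072
P = 12376/131072 = 1547/16384

Answer: 1547/16384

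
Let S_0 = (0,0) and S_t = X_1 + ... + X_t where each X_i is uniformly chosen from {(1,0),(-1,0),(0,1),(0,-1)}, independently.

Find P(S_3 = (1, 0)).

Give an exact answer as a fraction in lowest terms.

Let h be the number of horizontal steps (so 3-h are vertical). To end at (1,0) need (h+1)/2 right-steps and ((3-h)+0)/2 up-steps.
Sum over h with 1 ≤ h ≤ 3, h ≡ 1 (mod 2), 3-h ≡ 0 (mod 2):
h=1: C(3,1)·C(1,1)·C(2,1) = 3·1·2 = 6
h=3: C(3,3)·C(3,2)·C(0,0) = 1·3·1 = 3
Total favorable: 9
Total paths: 4^3 = 64
P = 9/64 = 9/64

Answer: 9/64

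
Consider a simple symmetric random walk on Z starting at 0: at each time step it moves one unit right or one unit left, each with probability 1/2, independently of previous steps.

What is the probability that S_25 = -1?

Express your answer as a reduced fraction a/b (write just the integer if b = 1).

To reach position -1 after 25 steps: need 12 steps of +1 and 13 of -1.
Favorable paths: C(25,12) = 5200300
Total paths: 2^25 = 33554432
P = 5200300/33554432 = 1300075/8388608

Answer: 1300075/8388608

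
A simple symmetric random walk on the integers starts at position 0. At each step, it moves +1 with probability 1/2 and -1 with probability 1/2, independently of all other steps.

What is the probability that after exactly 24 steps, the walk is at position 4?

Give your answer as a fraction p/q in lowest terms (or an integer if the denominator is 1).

Answer: 245157/2097152

Derivation:
To reach position 4 after 24 steps: need 14 steps of +1 and 10 of -1.
Favorable paths: C(24,14) = 1961256
Total paths: 2^24 = 16777216
P = 1961256/16777216 = 245157/2097152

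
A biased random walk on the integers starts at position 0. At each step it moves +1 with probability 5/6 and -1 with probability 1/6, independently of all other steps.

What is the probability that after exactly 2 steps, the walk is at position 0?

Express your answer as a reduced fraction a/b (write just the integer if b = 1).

To be at 0 after 2 steps: need exactly 1 step of +1 and 1 of -1.
Number of such sequences: C(2,1) = 2
Each has probability (5/6)^1 · (1/6)^1 = 5/36
P = 2 · 5/36 = 5/18

Answer: 5/18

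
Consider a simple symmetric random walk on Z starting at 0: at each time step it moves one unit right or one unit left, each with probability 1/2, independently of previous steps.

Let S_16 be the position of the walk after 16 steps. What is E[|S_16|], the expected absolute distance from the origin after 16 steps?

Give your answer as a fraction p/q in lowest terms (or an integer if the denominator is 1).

Answer: 6435/2048

Derivation:
S_16 takes values m ≡ 0 (mod 2) with |m| ≤ 16; P(S_16=m) = C(16,(16+m)/2)/2^16.
Total paths: 2^16 = 65536
Distribution: P(S=-16)=1/65536, P(S=-14)=16/65536, P(S=-12)=120/65536, P(S=-10)=560/65536, P(S=-8)=1820/65536, P(S=-6)=4368/65536, P(S=-4)=8008/65536, P(S=-2)=11440/65536, P(S=0)=12870/65536, P(S=2)=11440/65536, P(S=4)=8008/65536, P(S=6)=4368/65536, P(S=8)=1820/65536, P(S=10)=560/65536, P(S=12)=120/65536, P(S=14)=16/65536, P(S=16)=1/65536
E[|S_16|] = Σ_m |m|·P(S_16=m) = 205920/65536 = 6435/2048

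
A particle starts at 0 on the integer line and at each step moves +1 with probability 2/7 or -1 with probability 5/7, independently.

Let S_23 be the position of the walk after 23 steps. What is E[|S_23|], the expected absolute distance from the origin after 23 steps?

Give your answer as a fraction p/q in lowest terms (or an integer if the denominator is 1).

S_23 takes values m ≡ 1 (mod 2) with |m| ≤ 23; P(S_23=m) = C(23,(23+m)/2) · (2/7)^((23+m)/2) · (5/7)^((23-m)/2).
Distribution: P(S=-23)=11920928955078125/27368747340080916343, P(S=-21)=109672546386718750/27368747340080916343, P(S=-19)=482559204101562500/27368747340080916343, P(S=-17)=193023681640625000/3909821048582988049, P(S=-15)=386047363281250000/3909821048582988049, P(S=-13)=586791992187500000/3909821048582988049, P(S=-11)=704150390625000000/3909821048582988049, P(S=-9)=4788222656250000000/27368747340080916343, P(S=-7)=3830578125000000000/27368747340080916343, P(S=-5)=2553718750000000000/27368747340080916343, P(S=-3)=204297500000000000/3909821048582988049, P(S=-1)=96577000000000000/3909821048582988049, P(S=1)=38630800000000000/3909821048582988049, P(S=3)=13075040000000000/3909821048582988049, P(S=5)=26150080000000000/27368747340080916343, P(S=7)=6276019200000000/27368747340080916343, P(S=9)=1255203840000000/27368747340080916343, P(S=11)=29534208000000/3909821048582988049, P(S=13)=3937894400000/3909821048582988049, P(S=15)=414515200000/3909821048582988049, P(S=17)=33161216000/3909821048582988049, P(S=19)=13264486400/27368747340080916343, P(S=21)=482344960/27368747340080916343, P(S=23)=8388608/27368747340080916343
E[|S_23|] = Σ_m |m|·P(S_23=m) = 38749279200030747267/3909821048582988049

Answer: 38749279200030747267/3909821048582988049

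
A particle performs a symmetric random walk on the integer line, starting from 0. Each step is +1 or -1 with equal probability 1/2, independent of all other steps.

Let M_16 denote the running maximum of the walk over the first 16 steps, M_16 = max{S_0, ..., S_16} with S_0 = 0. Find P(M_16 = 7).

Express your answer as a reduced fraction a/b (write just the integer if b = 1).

Let M_16 = max(S_0,...,S_16). Use the reflection principle: for j ≥ 1, #{paths with M_16 ≥ j} = #{S_16 ≥ j} + #{S_16 ≥ j+1}.
By reflection, #{M_16 ≥ 7} = #{S_16 ≥ 7} + #{S_16 ≥ 8} = 2517 + 2517 = 5034.
#{M_16 ≥ 8} = #{S_16 ≥ 8} + #{S_16 ≥ 9} = 2517 + 697 = 3214.
#{M_16 = 7} = 5034 - 3214 = 1820.
P(M_16 = 7) = 1820/65536 = 455/16384

Answer: 455/16384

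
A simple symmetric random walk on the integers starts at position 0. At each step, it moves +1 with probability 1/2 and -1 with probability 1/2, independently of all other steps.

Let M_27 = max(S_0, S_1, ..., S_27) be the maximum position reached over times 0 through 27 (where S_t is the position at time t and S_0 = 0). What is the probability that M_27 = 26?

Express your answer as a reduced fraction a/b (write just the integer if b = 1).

Let M_27 = max(S_0,...,S_27). Use the reflection principle: for j ≥ 1, #{paths with M_27 ≥ j} = #{S_27 ≥ j} + #{S_27 ≥ j+1}.
By reflection, #{M_27 ≥ 26} = #{S_27 ≥ 26} + #{S_27 ≥ 27} = 1 + 1 = 2.
#{M_27 ≥ 27} = #{S_27 ≥ 27} + #{S_27 ≥ 28} = 1 + 0 = 1.
#{M_27 = 26} = 2 - 1 = 1.
P(M_27 = 26) = 1/134217728 = 1/134217728

Answer: 1/134217728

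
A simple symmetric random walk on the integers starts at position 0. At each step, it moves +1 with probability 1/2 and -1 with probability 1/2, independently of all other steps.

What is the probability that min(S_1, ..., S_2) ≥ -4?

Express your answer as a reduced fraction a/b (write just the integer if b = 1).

Let f(t,s) = #length-t paths at position s with S_1..S_t all ≥ -4.
f(t,s) = f(t-1,s-1) + f(t-1,s+1) for s ≥ -4; f(t,s) = 0 for s < -4.
t=0: f(0,0)=1
t=1: f(1,-1)=1 f(1,1)=1
t=2: f(2,-2)=1 f(2,0)=2 f(2,2)=1
Σ_s f(2,s) = 4
P = 4/4 = 1

Answer: 1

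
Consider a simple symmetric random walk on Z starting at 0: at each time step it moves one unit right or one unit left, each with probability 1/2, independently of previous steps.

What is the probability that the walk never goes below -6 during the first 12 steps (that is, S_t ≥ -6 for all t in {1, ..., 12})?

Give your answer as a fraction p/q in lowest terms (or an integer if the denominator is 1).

Let f(t,s) = #length-t paths at position s with S_1..S_t all ≥ -6.
f(t,s) = f(t-1,s-1) + f(t-1,s+1) for s ≥ -6; f(t,s) = 0 for s < -6.
t=0: f(0,0)=1
t=1: f(1,-1)=1 f(1,1)=1
t=2: f(2,-2)=1 f(2,0)=2 f(2,2)=1
t=3: f(3,-3)=1 f(3,-1)=3 f(3,1)=3 f(3,3)=1
t=4: f(4,-4)=1 f(4,-2)=4 f(4,0)=6 f(4,2)=4 f(4,4)=1
t=5: f(5,-5)=1 f(5,-3)=5 f(5,-1)=10 f(5,1)=10 f(5,3)=5 f(5,5)=1
t=6: f(6,-6)=1 f(6,-4)=6 f(6,-2)=15 f(6,0)=20 f(6,2)=15 f(6,4)=6 f(6,6)=1
t=7: f(7,-5)=7 f(7,-3)=21 f(7,-1)=35 f(7,1)=35 f(7,3)=21 f(7,5)=7 f(7,7)=1
t=8: f(8,-6)=7 f(8,-4)=28 f(8,-2)=56 f(8,0)=70 f(8,2)=56 f(8,4)=28 f(8,6)=8 f(8,8)=1
t=9: f(9,-5)=35 f(9,-3)=84 f(9,-1)=126 f(9,1)=126 f(9,3)=84 f(9,5)=36 f(9,7)=9 f(9,9)=1
t=10: f(10,-6)=35 f(10,-4)=119 f(10,-2)=210 f(10,0)=252 f(10,2)=210 f(10,4)=120 f(10,6)=45 f(10,8)=10 f(10,10)=1
t=11: f(11,-5)=154 f(11,-3)=329 f(11,-1)=462 f(11,1)=462 f(11,3)=330 f(11,5)=165 f(11,7)=55 f(11,9)=11 f(11,11)=1
t=12: f(12,-6)=154 f(12,-4)=483 f(12,-2)=791 f(12,0)=924 f(12,2)=792 f(12,4)=495 f(12,6)=220 f(12,8)=66 f(12,10)=12 f(12,12)=1
Σ_s f(12,s) = 3938
P = 3938/4096 = 1969/2048

Answer: 1969/2048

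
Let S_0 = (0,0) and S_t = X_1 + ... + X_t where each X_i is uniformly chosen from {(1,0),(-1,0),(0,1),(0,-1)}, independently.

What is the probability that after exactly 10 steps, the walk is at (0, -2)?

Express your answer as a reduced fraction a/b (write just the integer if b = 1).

Let h be the number of horizontal steps (so 10-h are vertical). To end at (0,-2) need (h+0)/2 right-steps and ((10-h)-2)/2 up-steps.
Sum over h with 0 ≤ h ≤ 8, h ≡ 0 (mod 2), 10-h ≡ 0 (mod 2):
h=0: C(10,0)·C(0,0)·C(10,4) = 1·1·210 = 210
h=2: C(10,2)·C(2,1)·C(8,3) = 45·2·56 = 5040
h=4: C(10,4)·C(4,2)·C(6,2) = 210·6·15 = 18900
h=6: C(10,6)·C(6,3)·C(4,1) = 210·20·4 = 16800
h=8: C(10,8)·C(8,4)·C(2,0) = 45·70·1 = 3150
Total favorable: 44100
Total paths: 4^10 = 1048576
P = 44100/1048576 = 11025/262144

Answer: 11025/262144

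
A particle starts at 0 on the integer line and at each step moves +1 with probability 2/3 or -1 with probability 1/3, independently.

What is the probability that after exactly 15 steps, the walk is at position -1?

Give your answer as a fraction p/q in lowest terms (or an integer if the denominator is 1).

To reach position -1 after 15 steps: need 7 steps of +1 and 8 steps of -1.
Number of such sequences: C(15,7) = 6435
Each has probability (2/3)^7 · (1/3)^8 = 128/14348907
P = 6435 · 128/14348907 = 91520/1594323

Answer: 91520/1594323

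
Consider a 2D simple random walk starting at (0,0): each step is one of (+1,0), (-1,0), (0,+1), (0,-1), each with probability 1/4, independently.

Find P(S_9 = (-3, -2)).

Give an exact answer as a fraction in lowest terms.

Answer: 567/32768

Derivation:
Let h be the number of horizontal steps (so 9-h are vertical). To end at (-3,-2) need (h-3)/2 right-steps and ((9-h)-2)/2 up-steps.
Sum over h with 3 ≤ h ≤ 7, h ≡ 1 (mod 2), 9-h ≡ 0 (mod 2):
h=3: C(9,3)·C(3,0)·C(6,2) = 84·1·15 = 1260
h=5: C(9,5)·C(5,1)·C(4,1) = 126·5·4 = 2520
h=7: C(9,7)·C(7,2)·C(2,0) = 36·21·1 = 756
Total favorable: 4536
Total paths: 4^9 = 262144
P = 4536/262144 = 567/32768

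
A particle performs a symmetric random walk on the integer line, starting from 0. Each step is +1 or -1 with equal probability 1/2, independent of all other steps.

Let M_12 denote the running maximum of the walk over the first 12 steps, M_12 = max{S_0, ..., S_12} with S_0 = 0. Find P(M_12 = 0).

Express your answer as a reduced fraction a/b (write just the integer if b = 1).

Answer: 231/1024

Derivation:
Let M_12 = max(S_0,...,S_12). Use the reflection principle: for j ≥ 1, #{paths with M_12 ≥ j} = #{S_12 ≥ j} + #{S_12 ≥ j+1}.
P(M_12 ≥ 0) = 1 since S_0 = 0, so #{M_12 ≥ 0} = 4096.
#{M_12 ≥ 1} = #{S_12 ≥ 1} + #{S_12 ≥ 2} = 1586 + 1586 = 3172.
#{M_12 = 0} = 4096 - 3172 = 924.
P(M_12 = 0) = 924/4096 = 231/1024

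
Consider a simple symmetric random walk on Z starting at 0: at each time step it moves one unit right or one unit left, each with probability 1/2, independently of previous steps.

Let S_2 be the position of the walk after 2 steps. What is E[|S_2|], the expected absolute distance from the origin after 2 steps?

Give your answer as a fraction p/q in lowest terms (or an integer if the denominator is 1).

S_2 takes values m ≡ 0 (mod 2) with |m| ≤ 2; P(S_2=m) = C(2,(2+m)/2)/2^2.
Total paths: 2^2 = 4
Distribution: P(S=-2)=1/4, P(S=0)=2/4, P(S=2)=1/4
E[|S_2|] = Σ_m |m|·P(S_2=m) = 4/4 = 1

Answer: 1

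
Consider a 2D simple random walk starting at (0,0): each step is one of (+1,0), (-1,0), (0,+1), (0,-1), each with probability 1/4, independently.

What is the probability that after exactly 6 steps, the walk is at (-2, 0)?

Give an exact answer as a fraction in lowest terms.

Let h be the number of horizontal steps (so 6-h are vertical). To end at (-2,0) need (h-2)/2 right-steps and ((6-h)+0)/2 up-steps.
Sum over h with 2 ≤ h ≤ 6, h ≡ 0 (mod 2), 6-h ≡ 0 (mod 2):
h=2: C(6,2)·C(2,0)·C(4,2) = 15·1·6 = 90
h=4: C(6,4)·C(4,1)·C(2,1) = 15·4·2 = 120
h=6: C(6,6)·C(6,2)·C(0,0) = 1·15·1 = 15
Total favorable: 225
Total paths: 4^6 = 4096
P = 225/4096 = 225/4096

Answer: 225/4096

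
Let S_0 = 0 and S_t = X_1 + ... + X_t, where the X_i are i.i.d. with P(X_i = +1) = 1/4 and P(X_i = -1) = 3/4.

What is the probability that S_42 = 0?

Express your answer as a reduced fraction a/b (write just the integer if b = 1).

Answer: 703795935117303228915/2417851639229258349412352

Derivation:
To be at 0 after 42 steps: need exactly 21 steps of +1 and 21 of -1.
Number of such sequences: C(42,21) = 538257874440
Each has probability (1/4)^21 · (3/4)^21 = 10460353203/19342813113834066795298816
P = 538257874440 · 10460353203/19342813113834066795298816 = 703795935117303228915/2417851639229258349412352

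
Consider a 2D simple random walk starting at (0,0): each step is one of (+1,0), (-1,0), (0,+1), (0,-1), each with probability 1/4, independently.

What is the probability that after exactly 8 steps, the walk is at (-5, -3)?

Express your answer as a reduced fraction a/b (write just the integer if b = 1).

Answer: 7/8192

Derivation:
Let h be the number of horizontal steps (so 8-h are vertical). To end at (-5,-3) need (h-5)/2 right-steps and ((8-h)-3)/2 up-steps.
Sum over h with 5 ≤ h ≤ 5, h ≡ 1 (mod 2), 8-h ≡ 1 (mod 2):
h=5: C(8,5)·C(5,0)·C(3,0) = 56·1·1 = 56
Total favorable: 56
Total paths: 4^8 = 65536
P = 56/65536 = 7/8192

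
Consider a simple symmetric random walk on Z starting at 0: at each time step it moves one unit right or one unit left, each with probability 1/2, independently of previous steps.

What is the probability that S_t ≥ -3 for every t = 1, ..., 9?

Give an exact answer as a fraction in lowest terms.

Let f(t,s) = #length-t paths at position s with S_1..S_t all ≥ -3.
f(t,s) = f(t-1,s-1) + f(t-1,s+1) for s ≥ -3; f(t,s) = 0 for s < -3.
t=0: f(0,0)=1
t=1: f(1,-1)=1 f(1,1)=1
t=2: f(2,-2)=1 f(2,0)=2 f(2,2)=1
t=3: f(3,-3)=1 f(3,-1)=3 f(3,1)=3 f(3,3)=1
t=4: f(4,-2)=4 f(4,0)=6 f(4,2)=4 f(4,4)=1
t=5: f(5,-3)=4 f(5,-1)=10 f(5,1)=10 f(5,3)=5 f(5,5)=1
t=6: f(6,-2)=14 f(6,0)=20 f(6,2)=15 f(6,4)=6 f(6,6)=1
t=7: f(7,-3)=14 f(7,-1)=34 f(7,1)=35 f(7,3)=21 f(7,5)=7 f(7,7)=1
t=8: f(8,-2)=48 f(8,0)=69 f(8,2)=56 f(8,4)=28 f(8,6)=8 f(8,8)=1
t=9: f(9,-3)=48 f(9,-1)=117 f(9,1)=125 f(9,3)=84 f(9,5)=36 f(9,7)=9 f(9,9)=1
Σ_s f(9,s) = 420
P = 420/512 = 105/128

Answer: 105/128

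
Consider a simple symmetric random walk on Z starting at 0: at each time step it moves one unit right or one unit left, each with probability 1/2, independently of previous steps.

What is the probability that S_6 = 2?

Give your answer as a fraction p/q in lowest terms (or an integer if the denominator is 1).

To reach position 2 after 6 steps: need 4 steps of +1 and 2 of -1.
Favorable paths: C(6,4) = 15
Total paths: 2^6 = 64
P = 15/64 = 15/64

Answer: 15/64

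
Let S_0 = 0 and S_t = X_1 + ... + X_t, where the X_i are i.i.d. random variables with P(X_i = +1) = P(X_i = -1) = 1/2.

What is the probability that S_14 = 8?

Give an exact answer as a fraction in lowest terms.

To reach position 8 after 14 steps: need 11 steps of +1 and 3 of -1.
Favorable paths: C(14,11) = 364
Total paths: 2^14 = 16384
P = 364/16384 = 91/4096

Answer: 91/4096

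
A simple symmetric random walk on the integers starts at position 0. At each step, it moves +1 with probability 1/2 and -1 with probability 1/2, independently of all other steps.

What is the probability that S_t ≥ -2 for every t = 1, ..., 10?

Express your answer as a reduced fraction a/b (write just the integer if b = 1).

Let f(t,s) = #length-t paths at position s with S_1..S_t all ≥ -2.
f(t,s) = f(t-1,s-1) + f(t-1,s+1) for s ≥ -2; f(t,s) = 0 for s < -2.
t=0: f(0,0)=1
t=1: f(1,-1)=1 f(1,1)=1
t=2: f(2,-2)=1 f(2,0)=2 f(2,2)=1
t=3: f(3,-1)=3 f(3,1)=3 f(3,3)=1
t=4: f(4,-2)=3 f(4,0)=6 f(4,2)=4 f(4,4)=1
t=5: f(5,-1)=9 f(5,1)=10 f(5,3)=5 f(5,5)=1
t=6: f(6,-2)=9 f(6,0)=19 f(6,2)=15 f(6,4)=6 f(6,6)=1
t=7: f(7,-1)=28 f(7,1)=34 f(7,3)=21 f(7,5)=7 f(7,7)=1
t=8: f(8,-2)=28 f(8,0)=62 f(8,2)=55 f(8,4)=28 f(8,6)=8 f(8,8)=1
t=9: f(9,-1)=90 f(9,1)=117 f(9,3)=83 f(9,5)=36 f(9,7)=9 f(9,9)=1
t=10: f(10,-2)=90 f(10,0)=207 f(10,2)=200 f(10,4)=119 f(10,6)=45 f(10,8)=10 f(10,10)=1
Σ_s f(10,s) = 672
P = 672/1024 = 21/32

Answer: 21/32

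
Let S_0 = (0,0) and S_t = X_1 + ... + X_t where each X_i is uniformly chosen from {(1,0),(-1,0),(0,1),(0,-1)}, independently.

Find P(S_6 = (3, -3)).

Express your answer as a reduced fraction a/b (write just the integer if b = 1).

Answer: 5/1024

Derivation:
Let h be the number of horizontal steps (so 6-h are vertical). To end at (3,-3) need (h+3)/2 right-steps and ((6-h)-3)/2 up-steps.
Sum over h with 3 ≤ h ≤ 3, h ≡ 1 (mod 2), 6-h ≡ 1 (mod 2):
h=3: C(6,3)·C(3,3)·C(3,0) = 20·1·1 = 20
Total favorable: 20
Total paths: 4^6 = 4096
P = 20/4096 = 5/1024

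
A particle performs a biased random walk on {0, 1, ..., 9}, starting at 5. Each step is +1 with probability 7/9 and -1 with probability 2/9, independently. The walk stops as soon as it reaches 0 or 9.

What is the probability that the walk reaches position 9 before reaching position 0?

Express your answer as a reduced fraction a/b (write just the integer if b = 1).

Answer: 8055355/8070619

Derivation:
Biased walk: p = 7/9, q = 2/9, r = q/p = 2/7
Gambler's ruin: P(hit 9 before 0 | start at 5) = (1 - r^a)/(1 - r^N)
r^5 = 32/16807; r^9 = 512/40353607
P = (1 - 32/16807) / (1 - 512/40353607) = 16775/16807 / 40353095/40353607 = 8055355/8070619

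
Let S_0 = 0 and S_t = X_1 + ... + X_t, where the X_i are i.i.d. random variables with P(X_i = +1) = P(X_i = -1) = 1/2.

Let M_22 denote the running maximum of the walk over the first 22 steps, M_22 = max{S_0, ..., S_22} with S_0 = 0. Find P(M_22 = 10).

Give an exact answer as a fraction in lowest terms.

Let M_22 = max(S_0,...,S_22). Use the reflection principle: for j ≥ 1, #{paths with M_22 ≥ j} = #{S_22 ≥ j} + #{S_22 ≥ j+1}.
By reflection, #{M_22 ≥ 10} = #{S_22 ≥ 10} + #{S_22 ≥ 11} = 110056 + 35443 = 145499.
#{M_22 ≥ 11} = #{S_22 ≥ 11} + #{S_22 ≥ 12} = 35443 + 35443 = 70886.
#{M_22 = 10} = 145499 - 70886 = 74613.
P(M_22 = 10) = 74613/4194304 = 74613/4194304

Answer: 74613/4194304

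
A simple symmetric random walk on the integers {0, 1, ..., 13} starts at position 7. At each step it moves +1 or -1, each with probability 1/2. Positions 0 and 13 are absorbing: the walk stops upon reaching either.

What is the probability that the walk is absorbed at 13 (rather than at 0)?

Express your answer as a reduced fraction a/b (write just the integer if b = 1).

Symmetric walk (p = 1/2): the harmonic-function argument gives P(hit 13 before 0 | start at 7) = a/N.
P = 7/13 = 7/13

Answer: 7/13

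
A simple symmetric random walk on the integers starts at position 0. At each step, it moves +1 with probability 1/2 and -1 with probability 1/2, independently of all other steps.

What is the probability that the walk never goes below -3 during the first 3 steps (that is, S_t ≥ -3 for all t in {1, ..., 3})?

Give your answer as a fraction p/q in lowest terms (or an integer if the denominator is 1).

Let f(t,s) = #length-t paths at position s with S_1..S_t all ≥ -3.
f(t,s) = f(t-1,s-1) + f(t-1,s+1) for s ≥ -3; f(t,s) = 0 for s < -3.
t=0: f(0,0)=1
t=1: f(1,-1)=1 f(1,1)=1
t=2: f(2,-2)=1 f(2,0)=2 f(2,2)=1
t=3: f(3,-3)=1 f(3,-1)=3 f(3,1)=3 f(3,3)=1
Σ_s f(3,s) = 8
P = 8/8 = 1

Answer: 1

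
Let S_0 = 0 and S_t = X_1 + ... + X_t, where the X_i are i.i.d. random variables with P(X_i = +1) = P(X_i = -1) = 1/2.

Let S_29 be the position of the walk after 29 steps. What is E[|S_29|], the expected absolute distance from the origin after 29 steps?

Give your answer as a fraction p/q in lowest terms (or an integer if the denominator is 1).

Answer: 145422675/33554432

Derivation:
S_29 takes values m ≡ 1 (mod 2) with |m| ≤ 29; P(S_29=m) = C(29,(29+m)/2)/2^29.
Total paths: 2^29 = 536870912
Distribution: P(S=-29)=1/536870912, P(S=-27)=29/536870912, P(S=-25)=406/536870912, P(S=-23)=3654/536870912, P(S=-21)=23751/536870912, P(S=-19)=118755/536870912, P(S=-17)=475020/536870912, P(S=-15)=1560780/536870912, P(S=-13)=4292145/536870912, P(S=-11)=10015005/536870912, P(S=-9)=20030010/536870912, P(S=-7)=34597290/536870912, P(S=-5)=51895935/536870912, P(S=-3)=67863915/536870912, P(S=-1)=77558760/536870912, P(S=1)=77558760/536870912, P(S=3)=67863915/536870912, P(S=5)=51895935/536870912, P(S=7)=34597290/536870912, P(S=9)=20030010/536870912, P(S=11)=10015005/536870912, P(S=13)=4292145/536870912, P(S=15)=1560780/536870912, P(S=17)=475020/536870912, P(S=19)=118755/536870912, P(S=21)=23751/536870912, P(S=23)=3654/536870912, P(S=25)=406/536870912, P(S=27)=29/536870912, P(S=29)=1/536870912
E[|S_29|] = Σ_m |m|·P(S_29=m) = 2326762800/536870912 = 145422675/33554432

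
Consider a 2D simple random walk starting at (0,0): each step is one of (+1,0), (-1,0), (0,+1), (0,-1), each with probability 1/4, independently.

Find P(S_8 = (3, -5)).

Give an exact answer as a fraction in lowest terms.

Answer: 7/8192

Derivation:
Let h be the number of horizontal steps (so 8-h are vertical). To end at (3,-5) need (h+3)/2 right-steps and ((8-h)-5)/2 up-steps.
Sum over h with 3 ≤ h ≤ 3, h ≡ 1 (mod 2), 8-h ≡ 1 (mod 2):
h=3: C(8,3)·C(3,3)·C(5,0) = 56·1·1 = 56
Total favorable: 56
Total paths: 4^8 = 65536
P = 56/65536 = 7/8192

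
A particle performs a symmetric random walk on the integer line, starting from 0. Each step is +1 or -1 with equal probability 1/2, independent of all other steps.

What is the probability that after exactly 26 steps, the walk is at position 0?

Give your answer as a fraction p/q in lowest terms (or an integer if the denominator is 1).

Answer: 1300075/8388608

Derivation:
To return to 0 after 26 steps: need exactly 13 steps of +1 and 13 of -1.
Favorable paths: C(26,13) = 10400600
Total paths: 2^26 = 67108864
P = 10400600/67108864 = 1300075/8388608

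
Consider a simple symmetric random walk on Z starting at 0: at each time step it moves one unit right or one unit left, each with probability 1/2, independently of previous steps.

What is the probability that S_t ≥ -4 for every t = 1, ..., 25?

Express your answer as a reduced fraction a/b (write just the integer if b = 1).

Answer: 705755/1048576

Derivation:
Let f(t,s) = #length-t paths at position s with S_1..S_t all ≥ -4.
f(t,s) = f(t-1,s-1) + f(t-1,s+1) for s ≥ -4; f(t,s) = 0 for s < -4.
t=0: f(0,0)=1
t=1: f(1,-1)=1 f(1,1)=1
t=2: f(2,-2)=1 f(2,0)=2 f(2,2)=1
t=3: f(3,-3)=1 f(3,-1)=3 f(3,1)=3 f(3,3)=1
t=4: f(4,-4)=1 f(4,-2)=4 f(4,0)=6 f(4,2)=4 f(4,4)=1
t=5: f(5,-3)=5 f(5,-1)=10 f(5,1)=10 f(5,3)=5 f(5,5)=1
t=6: f(6,-4)=5 f(6,-2)=15 f(6,0)=20 f(6,2)=15 f(6,4)=6 f(6,6)=1
t=7: f(7,-3)=20 f(7,-1)=35 f(7,1)=35 f(7,3)=21 f(7,5)=7 f(7,7)=1
t=8: f(8,-4)=20 f(8,-2)=55 f(8,0)=70 f(8,2)=56 f(8,4)=28 f(8,6)=8 f(8,8)=1
t=9: f(9,-3)=75 f(9,-1)=125 f(9,1)=126 f(9,3)=84 f(9,5)=36 f(9,7)=9 f(9,9)=1
t=10: f(10,-4)=75 f(10,-2)=200 f(10,0)=251 f(10,2)=210 f(10,4)=120 f(10,6)=45 f(10,8)=10 f(10,10)=1
t=11: f(11,-3)=275 f(11,-1)=451 f(11,1)=461 f(11,3)=330 f(11,5)=165 f(11,7)=55 f(11,9)=11 f(11,11)=1
t=12: f(12,-4)=275 f(12,-2)=726 f(12,0)=912 f(12,2)=791 f(12,4)=495 f(12,6)=220 f(12,8)=66 f(12,10)=12 f(12,12)=1
t=13: f(13,-3)=1001 f(13,-1)=1638 f(13,1)=1703 f(13,3)=1286 f(13,5)=715 f(13,7)=286 f(13,9)=78 f(13,11)=13 f(13,13)=1
t=14: f(14,-4)=1001 f(14,-2)=2639 f(14,0)=3341 f(14,2)=2989 f(14,4)=2001 f(14,6)=1001 f(14,8)=364 f(14,10)=91 f(14,12)=14 f(14,14)=1
t=15: f(15,-3)=3640 f(15,-1)=5980 f(15,1)=6330 f(15,3)=4990 f(15,5)=3002 f(15,7)=1365 f(15,9)=455 f(15,11)=105 f(15,13)=15 f(15,15)=1
t=16: f(16,-4)=3640 f(16,-2)=9620 f(16,0)=12310 f(16,2)=11320 f(16,4)=7992 f(16,6)=4367 f(16,8)=1820 f(16,10)=560 f(16,12)=120 f(16,14)=16 f(16,16)=1
t=17: f(17,-3)=13260 f(17,-1)=21930 f(17,1)=23630 f(17,3)=19312 f(17,5)=12359 f(17,7)=6187 f(17,9)=2380 f(17,11)=680 f(17,13)=136 f(17,15)=17 f(17,17)=1
t=18: f(18,-4)=13260 f(18,-2)=35190 f(18,0)=45560 f(18,2)=42942 f(18,4)=31671 f(18,6)=18546 f(18,8)=8567 f(18,10)=3060 f(18,12)=816 f(18,14)=153 f(18,16)=18 f(18,18)=1
t=19: f(19,-3)=48450 f(19,-1)=80750 f(19,1)=88502 f(19,3)=74613 f(19,5)=50217 f(19,7)=27113 f(19,9)=11627 f(19,11)=3876 f(19,13)=969 f(19,15)=171 f(19,17)=19 f(19,19)=1
t=20: f(20,-4)=48450 f(20,-2)=129200 f(20,0)=169252 f(20,2)=163115 f(20,4)=124830 f(20,6)=77330 f(20,8)=38740 f(20,10)=15503 f(20,12)=4845 f(20,14)=1140 f(20,16)=190 f(20,18)=20 f(20,20)=1
t=21: f(21,-3)=177650 f(21,-1)=298452 f(21,1)=332367 f(21,3)=287945 f(21,5)=202160 f(21,7)=116070 f(21,9)=54243 f(21,11)=20348 f(21,13)=5985 f(21,15)=1330 f(21,17)=210 f(21,19)=21 f(21,21)=1
t=22: f(22,-4)=177650 f(22,-2)=476102 f(22,0)=630819 f(22,2)=620312 f(22,4)=490105 f(22,6)=318230 f(22,8)=170313 f(22,10)=74591 f(22,12)=26333 f(22,14)=7315 f(22,16)=1540 f(22,18)=231 f(22,20)=22 f(22,22)=1
t=23: f(23,-3)=653752 f(23,-1)=1106921 f(23,1)=1251131 f(23,3)=1110417 f(23,5)=808335 f(23,7)=488543 f(23,9)=244904 f(23,11)=100924 f(23,13)=33648 f(23,15)=8855 f(23,17)=1771 f(23,19)=253 f(23,21)=23 f(23,23)=1
t=24: f(24,-4)=653752 f(24,-2)=1760673 f(24,0)=2358052 f(24,2)=2361548 f(24,4)=1918752 f(24,6)=1296878 f(24,8)=733447 f(24,10)=345828 f(24,12)=134572 f(24,14)=42503 f(24,16)=10626 f(24,18)=2024 f(24,20)=276 f(24,22)=24 f(24,24)=1
t=25: f(25,-3)=2414425 f(25,-1)=4118725 f(25,1)=4719600 f(25,3)=4280300 f(25,5)=3215630 f(25,7)=2030325 f(25,9)=1079275 f(25,11)=480400 f(25,13)=177075 f(25,15)=53129 f(25,17)=12650 f(25,19)=2300 f(25,21)=300 f(25,23)=25 f(25,25)=1
Σ_s f(25,s) = 22584160
P = 22584160/33554432 = 705755/1048576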